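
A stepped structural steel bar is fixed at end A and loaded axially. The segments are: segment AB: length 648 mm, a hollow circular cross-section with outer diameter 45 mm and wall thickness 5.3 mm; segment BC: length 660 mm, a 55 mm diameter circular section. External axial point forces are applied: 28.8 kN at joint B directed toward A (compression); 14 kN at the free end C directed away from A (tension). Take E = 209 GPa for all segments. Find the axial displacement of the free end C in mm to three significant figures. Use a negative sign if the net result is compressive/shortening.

Internal axial forces (sectioning from the free end, tension +): N_BC = 14 kN, N_AB = -14.8 kN.
A_AB = 661 mm².
A_BC = 2376 mm².
δ_AB = -14800·648/(661·209000) = -0.06942 mm
δ_BC = 14000·660/(2376·209000) = 0.01861 mm
δ = Σδ_i = -0.05081 mm.

-0.0508 mm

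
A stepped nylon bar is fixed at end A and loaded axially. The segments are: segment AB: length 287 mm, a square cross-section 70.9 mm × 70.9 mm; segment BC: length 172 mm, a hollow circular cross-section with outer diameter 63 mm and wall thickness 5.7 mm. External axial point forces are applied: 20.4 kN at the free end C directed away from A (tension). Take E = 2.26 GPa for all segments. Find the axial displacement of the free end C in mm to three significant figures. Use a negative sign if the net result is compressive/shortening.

Internal axial forces (sectioning from the free end, tension +): N_BC = 20.4 kN, N_AB = 20.4 kN.
A_AB = 5027 mm².
A_BC = 1026 mm².
δ_AB = 20400·287/(5027·2260) = 0.5154 mm
δ_BC = 20400·172/(1026·2260) = 1.513 mm
δ = Σδ_i = 2.028 mm.

2.03 mm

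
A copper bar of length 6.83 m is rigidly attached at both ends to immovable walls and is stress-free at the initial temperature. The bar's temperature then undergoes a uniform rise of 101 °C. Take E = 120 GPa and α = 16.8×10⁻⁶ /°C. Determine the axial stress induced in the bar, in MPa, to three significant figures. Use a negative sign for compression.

-204 MPa

Free thermal expansion αLΔT = 16.8e-6 · 6830 · 101 = 11.59 mm.
The walls impose strain ε = −(11.59)/6830 = -1.6968e-03; σ = Eε = 120000 · -1.6968e-03 = -203.6 MPa.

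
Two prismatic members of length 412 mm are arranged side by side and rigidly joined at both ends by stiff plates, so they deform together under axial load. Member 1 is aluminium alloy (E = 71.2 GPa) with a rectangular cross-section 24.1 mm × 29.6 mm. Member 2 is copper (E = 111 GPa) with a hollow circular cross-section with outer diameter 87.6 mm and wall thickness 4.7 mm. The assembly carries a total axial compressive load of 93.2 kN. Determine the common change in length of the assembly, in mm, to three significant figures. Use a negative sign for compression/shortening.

A_1 = 713.4 mm².
A_2 = 1224 mm².
Equal strain + equilibrium ⇒ each member carries load in proportion to AE: A₁E₁ = 50790000 N, A₂E₂ = 135900000 N, ΣAE = 186700000 N.
δ = PL/ΣAE = -93200·412/186700000 = -0.2057 mm.

-0.206 mm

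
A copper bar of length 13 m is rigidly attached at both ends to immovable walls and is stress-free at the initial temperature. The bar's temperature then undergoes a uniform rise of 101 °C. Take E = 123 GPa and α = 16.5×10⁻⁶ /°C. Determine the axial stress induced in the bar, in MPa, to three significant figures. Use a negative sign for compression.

-205 MPa

Free thermal expansion αLΔT = 16.5e-6 · 13000 · 101 = 21.66 mm.
The walls impose strain ε = −(21.66)/13000 = -1.6665e-03; σ = Eε = 123000 · -1.6665e-03 = -205 MPa.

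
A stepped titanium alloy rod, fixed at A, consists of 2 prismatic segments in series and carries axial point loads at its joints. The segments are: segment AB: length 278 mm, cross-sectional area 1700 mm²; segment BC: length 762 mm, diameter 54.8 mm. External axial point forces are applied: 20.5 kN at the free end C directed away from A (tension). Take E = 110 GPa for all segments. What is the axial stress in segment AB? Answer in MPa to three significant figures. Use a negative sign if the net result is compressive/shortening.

Internal axial forces (sectioning from the free end, tension +): N_BC = 20.5 kN, N_AB = 20.5 kN.
σ_AB = N_AB/A_AB = 20500/1700 = 12.06 MPa.

12.1 MPa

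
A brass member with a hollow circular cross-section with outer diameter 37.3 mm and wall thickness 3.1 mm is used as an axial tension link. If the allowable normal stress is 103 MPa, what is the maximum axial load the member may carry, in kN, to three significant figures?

34.3 kN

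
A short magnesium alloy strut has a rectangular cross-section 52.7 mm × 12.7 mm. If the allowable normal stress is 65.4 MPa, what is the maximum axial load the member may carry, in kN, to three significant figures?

43.8 kN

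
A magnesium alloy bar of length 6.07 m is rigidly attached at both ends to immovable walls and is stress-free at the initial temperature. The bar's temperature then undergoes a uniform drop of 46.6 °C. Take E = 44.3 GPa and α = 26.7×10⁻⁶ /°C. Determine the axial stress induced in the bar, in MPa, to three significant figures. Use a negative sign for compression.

Free thermal expansion αLΔT = 26.7e-6 · 6070 · -46.6 = -7.552 mm.
The walls impose strain ε = −(-7.552)/6070 = 1.2442e-03; σ = Eε = 44300 · 1.2442e-03 = 55.12 MPa.

55.1 MPa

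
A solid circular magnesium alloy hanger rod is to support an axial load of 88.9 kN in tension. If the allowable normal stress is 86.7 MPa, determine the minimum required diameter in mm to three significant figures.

36.1 mm

Required area A ≥ P/σ_allow = 88900/86.7 = 1025 mm².
For a solid circular section, d ≥ √(4A/π) = 36.13 mm.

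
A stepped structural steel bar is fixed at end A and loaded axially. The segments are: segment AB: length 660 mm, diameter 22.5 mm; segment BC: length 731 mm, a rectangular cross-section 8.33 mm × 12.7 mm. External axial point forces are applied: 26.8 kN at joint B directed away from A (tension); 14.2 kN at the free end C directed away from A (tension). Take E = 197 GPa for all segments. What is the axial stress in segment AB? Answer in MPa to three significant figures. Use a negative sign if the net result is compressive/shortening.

103 MPa

Internal axial forces (sectioning from the free end, tension +): N_BC = 14.2 kN, N_AB = 41 kN.
A_AB = 397.6 mm².
σ_AB = N_AB/A_AB = 41000/397.6 = 103.1 MPa.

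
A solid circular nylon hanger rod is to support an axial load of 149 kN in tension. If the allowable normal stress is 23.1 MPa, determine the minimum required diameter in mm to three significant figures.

90.6 mm

Required area A ≥ P/σ_allow = 149000/23.1 = 6450 mm².
For a solid circular section, d ≥ √(4A/π) = 90.62 mm.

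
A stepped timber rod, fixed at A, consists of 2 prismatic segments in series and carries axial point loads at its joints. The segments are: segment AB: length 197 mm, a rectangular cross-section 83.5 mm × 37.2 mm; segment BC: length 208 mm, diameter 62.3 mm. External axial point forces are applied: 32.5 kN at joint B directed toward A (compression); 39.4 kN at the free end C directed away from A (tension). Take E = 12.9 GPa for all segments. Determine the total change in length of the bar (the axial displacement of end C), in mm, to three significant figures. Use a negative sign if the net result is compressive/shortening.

0.242 mm

Internal axial forces (sectioning from the free end, tension +): N_BC = 39.4 kN, N_AB = 6.9 kN.
A_AB = 3106 mm².
A_BC = 3048 mm².
δ_AB = 6900·197/(3106·12900) = 0.03392 mm
δ_BC = 39400·208/(3048·12900) = 0.2084 mm
δ = Σδ_i = 0.2423 mm.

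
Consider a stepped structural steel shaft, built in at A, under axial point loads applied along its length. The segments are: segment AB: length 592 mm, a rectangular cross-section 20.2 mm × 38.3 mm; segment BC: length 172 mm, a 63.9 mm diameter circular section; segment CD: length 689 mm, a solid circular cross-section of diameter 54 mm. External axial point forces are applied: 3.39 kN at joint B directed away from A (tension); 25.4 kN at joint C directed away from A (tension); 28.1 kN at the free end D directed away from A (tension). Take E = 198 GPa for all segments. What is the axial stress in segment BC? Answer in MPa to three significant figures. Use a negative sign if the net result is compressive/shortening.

16.7 MPa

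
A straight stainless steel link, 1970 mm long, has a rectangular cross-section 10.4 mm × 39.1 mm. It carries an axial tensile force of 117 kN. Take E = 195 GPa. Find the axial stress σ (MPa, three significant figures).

A = 406.6 mm².
σ = N/A = 117000/406.6 = 287.7 MPa.

288 MPa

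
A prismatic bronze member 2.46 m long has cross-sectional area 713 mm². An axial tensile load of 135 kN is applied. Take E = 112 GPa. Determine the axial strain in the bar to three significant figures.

σ = N/A = 189.3 MPa; ε = σ/E = 189.3/112000 = 1.691e-03.

0.00169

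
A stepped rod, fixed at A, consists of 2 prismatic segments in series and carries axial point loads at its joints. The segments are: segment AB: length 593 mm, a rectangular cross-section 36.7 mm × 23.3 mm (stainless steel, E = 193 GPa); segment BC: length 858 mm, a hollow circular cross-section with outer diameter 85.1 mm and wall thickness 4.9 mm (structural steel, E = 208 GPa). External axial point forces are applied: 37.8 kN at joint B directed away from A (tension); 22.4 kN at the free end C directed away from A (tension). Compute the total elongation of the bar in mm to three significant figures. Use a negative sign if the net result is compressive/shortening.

0.291 mm

Internal axial forces (sectioning from the free end, tension +): N_BC = 22.4 kN, N_AB = 60.2 kN.
A_AB = 855.1 mm².
A_BC = 1235 mm².
δ_AB = 60200·593/(855.1·193000) = 0.2163 mm
δ_BC = 22400·858/(1235·208000) = 0.07484 mm
δ = Σδ_i = 0.2912 mm.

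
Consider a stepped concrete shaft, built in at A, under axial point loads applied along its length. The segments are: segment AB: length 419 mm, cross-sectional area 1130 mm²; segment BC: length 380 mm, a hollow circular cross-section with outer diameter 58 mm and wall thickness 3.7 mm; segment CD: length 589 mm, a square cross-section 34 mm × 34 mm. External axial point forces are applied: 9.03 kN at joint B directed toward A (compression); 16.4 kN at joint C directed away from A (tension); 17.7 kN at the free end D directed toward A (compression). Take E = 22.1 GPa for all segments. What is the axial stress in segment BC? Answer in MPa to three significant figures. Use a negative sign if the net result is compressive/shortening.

Internal axial forces (sectioning from the free end, tension +): N_CD = -17.7 kN, N_BC = -1.3 kN, N_AB = -10.33 kN.
A_BC = 631.2 mm².
σ_BC = N_BC/A_BC = -1300/631.2 = -2.06 MPa.

-2.06 MPa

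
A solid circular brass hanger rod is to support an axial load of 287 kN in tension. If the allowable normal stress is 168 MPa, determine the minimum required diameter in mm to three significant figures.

46.6 mm

Required area A ≥ P/σ_allow = 287000/168 = 1708 mm².
For a solid circular section, d ≥ √(4A/π) = 46.64 mm.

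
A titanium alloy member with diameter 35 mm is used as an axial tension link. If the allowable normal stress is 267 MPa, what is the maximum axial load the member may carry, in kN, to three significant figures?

A = 962.1 mm².
P_max = σ_allow · A = 267 · 962.1 = 256900 N = 256.9 kN.

257 kN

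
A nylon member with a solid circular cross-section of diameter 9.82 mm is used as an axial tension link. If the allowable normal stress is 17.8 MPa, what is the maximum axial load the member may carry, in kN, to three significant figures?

A = 75.74 mm².
P_max = σ_allow · A = 17.8 · 75.74 = 1348 N = 1.348 kN.

1.35 kN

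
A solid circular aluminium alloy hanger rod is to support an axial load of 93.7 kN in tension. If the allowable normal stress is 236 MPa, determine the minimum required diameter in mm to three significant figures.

22.5 mm

Required area A ≥ P/σ_allow = 93700/236 = 397 mm².
For a solid circular section, d ≥ √(4A/π) = 22.48 mm.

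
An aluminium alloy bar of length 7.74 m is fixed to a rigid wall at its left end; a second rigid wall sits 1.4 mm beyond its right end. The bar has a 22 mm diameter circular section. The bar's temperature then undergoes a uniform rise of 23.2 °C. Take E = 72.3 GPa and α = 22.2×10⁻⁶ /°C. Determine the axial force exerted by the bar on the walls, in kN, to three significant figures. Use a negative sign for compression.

-9.18 kN

Free thermal expansion αLΔT = 22.2e-6 · 7740 · 23.2 = 3.986 mm.
The walls engage after the gap closes; constrained expansion = 3.986 − 1.4 = 2.586 mm.
The walls impose strain ε = −(2.586)/7740 = -3.3416e-04; σ = Eε = 72300 · -3.3416e-04 = -24.16 MPa.
Wall reaction R = σ·A = -24.16·380.1 = -9184 N = -9.184 kN.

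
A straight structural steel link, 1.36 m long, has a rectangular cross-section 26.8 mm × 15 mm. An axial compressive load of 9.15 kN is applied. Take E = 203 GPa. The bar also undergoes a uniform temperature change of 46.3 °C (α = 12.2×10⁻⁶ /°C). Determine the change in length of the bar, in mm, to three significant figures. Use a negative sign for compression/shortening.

A = 402 mm².
δ_mech = NL/(AE) = -9150·1360/(402·203000) = -0.1525 mm.
δ_thermal = αLΔT = 12.2e-6·1360·46.3 = 0.7682 mm.
δ = δ_mech + δ_thermal = 0.6157 mm.

0.616 mm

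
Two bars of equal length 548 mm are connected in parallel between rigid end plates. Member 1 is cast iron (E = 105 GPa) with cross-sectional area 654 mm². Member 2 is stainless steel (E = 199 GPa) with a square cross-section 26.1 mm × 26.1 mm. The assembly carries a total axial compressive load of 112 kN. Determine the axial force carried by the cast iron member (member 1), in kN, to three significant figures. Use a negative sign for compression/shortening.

A_2 = 681.2 mm².
Equal strain + equilibrium ⇒ each member carries load in proportion to AE: A₁E₁ = 68670000 N, A₂E₂ = 135600000 N, ΣAE = 204200000 N.
F₁ = P·A₁E₁/ΣAE = -112000·68670000/204200000 = -37660 N.

-37.7 kN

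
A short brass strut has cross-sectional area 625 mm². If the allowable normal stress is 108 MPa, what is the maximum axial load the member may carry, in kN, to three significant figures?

P_max = σ_allow · A = 108 · 625 = 67500 N = 67.5 kN.

67.5 kN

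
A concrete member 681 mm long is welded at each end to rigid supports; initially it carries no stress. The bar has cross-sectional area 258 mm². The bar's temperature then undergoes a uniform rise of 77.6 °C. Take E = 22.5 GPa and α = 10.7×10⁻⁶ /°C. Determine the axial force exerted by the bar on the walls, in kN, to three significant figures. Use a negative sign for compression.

Free thermal expansion αLΔT = 10.7e-6 · 681 · 77.6 = 0.5654 mm.
The walls impose strain ε = −(0.5654)/681 = -8.3032e-04; σ = Eε = 22500 · -8.3032e-04 = -18.68 MPa.
Wall reaction R = σ·A = -18.68·258 = -4820 N = -4.82 kN.

-4.82 kN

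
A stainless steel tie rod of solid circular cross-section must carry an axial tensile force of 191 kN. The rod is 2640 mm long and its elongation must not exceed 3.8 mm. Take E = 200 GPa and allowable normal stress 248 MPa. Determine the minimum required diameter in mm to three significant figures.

Required area A ≥ P/σ_allow = 191000/248 = 770.2 mm².
For a solid circular section, d ≥ √(4A/π) = 31.31 mm.
Elongation limit: A ≥ PL/(Eδ_allow) = 191000·2640/(200000·3.8) = 663.5 mm² ⇒ d ≥ 29.06 mm.
The stress limit governs.

31.3 mm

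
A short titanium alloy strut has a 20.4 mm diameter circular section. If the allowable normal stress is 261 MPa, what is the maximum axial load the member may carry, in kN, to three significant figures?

85.3 kN

A = 326.9 mm².
P_max = σ_allow · A = 261 · 326.9 = 85310 N = 85.31 kN.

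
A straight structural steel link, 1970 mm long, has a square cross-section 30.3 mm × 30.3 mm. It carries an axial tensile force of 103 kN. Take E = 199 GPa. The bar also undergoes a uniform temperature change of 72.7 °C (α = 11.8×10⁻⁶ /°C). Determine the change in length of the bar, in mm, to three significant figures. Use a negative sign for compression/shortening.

A = 918.1 mm².
δ_mech = NL/(AE) = 103000·1970/(918.1·199000) = 1.111 mm.
δ_thermal = αLΔT = 11.8e-6·1970·72.7 = 1.69 mm.
δ = δ_mech + δ_thermal = 2.801 mm.

2.80 mm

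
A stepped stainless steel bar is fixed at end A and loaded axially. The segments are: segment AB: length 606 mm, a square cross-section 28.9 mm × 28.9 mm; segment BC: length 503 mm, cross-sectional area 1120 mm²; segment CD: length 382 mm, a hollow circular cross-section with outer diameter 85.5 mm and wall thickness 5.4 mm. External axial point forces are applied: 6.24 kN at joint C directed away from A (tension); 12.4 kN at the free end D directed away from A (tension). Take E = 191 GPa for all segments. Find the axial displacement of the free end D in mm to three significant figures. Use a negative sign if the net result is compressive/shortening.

0.133 mm

Internal axial forces (sectioning from the free end, tension +): N_CD = 12.4 kN, N_BC = 18.64 kN, N_AB = 18.64 kN.
A_AB = 835.2 mm².
A_CD = 1359 mm².
δ_AB = 18640·606/(835.2·191000) = 0.07081 mm
δ_BC = 18640·503/(1120·191000) = 0.04383 mm
δ_CD = 12400·382/(1359·191000) = 0.01825 mm
δ = Σδ_i = 0.1329 mm.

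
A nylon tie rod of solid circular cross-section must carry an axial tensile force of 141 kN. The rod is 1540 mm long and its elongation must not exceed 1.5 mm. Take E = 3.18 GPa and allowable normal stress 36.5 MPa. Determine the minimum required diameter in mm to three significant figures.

241 mm

Required area A ≥ P/σ_allow = 141000/36.5 = 3863 mm².
For a solid circular section, d ≥ √(4A/π) = 70.13 mm.
Elongation limit: A ≥ PL/(Eδ_allow) = 141000·1540/(3180·1.5) = 45520 mm² ⇒ d ≥ 240.7 mm.
The elongation limit governs.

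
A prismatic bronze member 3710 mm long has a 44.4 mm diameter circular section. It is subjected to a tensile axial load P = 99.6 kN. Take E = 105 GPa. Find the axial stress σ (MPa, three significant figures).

64.3 MPa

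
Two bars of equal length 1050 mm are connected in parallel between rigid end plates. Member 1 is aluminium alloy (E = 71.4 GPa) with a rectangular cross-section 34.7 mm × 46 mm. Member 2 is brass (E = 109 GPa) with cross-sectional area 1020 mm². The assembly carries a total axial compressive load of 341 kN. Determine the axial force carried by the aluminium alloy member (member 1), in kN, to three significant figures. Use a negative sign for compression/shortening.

-173 kN

A_1 = 1596 mm².
Equal strain + equilibrium ⇒ each member carries load in proportion to AE: A₁E₁ = 114000000 N, A₂E₂ = 111200000 N, ΣAE = 225100000 N.
F₁ = P·A₁E₁/ΣAE = -341000·114000000/225100000 = -172600 N.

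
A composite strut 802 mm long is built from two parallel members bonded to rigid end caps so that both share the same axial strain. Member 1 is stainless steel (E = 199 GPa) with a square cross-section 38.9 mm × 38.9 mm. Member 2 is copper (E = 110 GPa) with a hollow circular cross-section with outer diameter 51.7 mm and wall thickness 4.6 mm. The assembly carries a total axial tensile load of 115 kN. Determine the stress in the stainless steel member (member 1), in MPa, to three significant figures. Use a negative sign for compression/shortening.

60.9 MPa

A_1 = 1513 mm².
A_2 = 680.7 mm².
Equal strain + equilibrium ⇒ each member carries load in proportion to AE: A₁E₁ = 301100000 N, A₂E₂ = 74870000 N, ΣAE = 376000000 N.
σ₁ = P·E₁/ΣAE = 115000·199000/376000000 = 60.86 MPa.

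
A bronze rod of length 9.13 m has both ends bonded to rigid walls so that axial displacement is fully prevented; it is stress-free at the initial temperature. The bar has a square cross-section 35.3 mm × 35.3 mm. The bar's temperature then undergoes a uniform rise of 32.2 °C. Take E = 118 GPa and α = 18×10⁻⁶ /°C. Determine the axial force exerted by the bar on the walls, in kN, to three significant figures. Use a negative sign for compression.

-85.2 kN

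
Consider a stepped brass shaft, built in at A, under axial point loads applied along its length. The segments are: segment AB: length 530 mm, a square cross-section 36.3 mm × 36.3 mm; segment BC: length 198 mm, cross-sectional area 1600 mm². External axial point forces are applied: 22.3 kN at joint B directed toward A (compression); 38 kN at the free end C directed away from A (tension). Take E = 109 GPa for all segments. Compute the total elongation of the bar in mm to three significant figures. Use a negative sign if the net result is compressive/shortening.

Internal axial forces (sectioning from the free end, tension +): N_BC = 38 kN, N_AB = 15.7 kN.
A_AB = 1318 mm².
δ_AB = 15700·530/(1318·109000) = 0.05793 mm
δ_BC = 38000·198/(1600·109000) = 0.04314 mm
δ = Σδ_i = 0.1011 mm.

0.101 mm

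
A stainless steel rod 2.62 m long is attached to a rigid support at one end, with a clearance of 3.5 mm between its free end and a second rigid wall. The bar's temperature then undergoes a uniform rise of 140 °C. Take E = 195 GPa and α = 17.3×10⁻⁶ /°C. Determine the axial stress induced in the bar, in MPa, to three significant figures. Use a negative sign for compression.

Free thermal expansion αLΔT = 17.3e-6 · 2620 · 140 = 6.346 mm.
The walls engage after the gap closes; constrained expansion = 6.346 − 3.5 = 2.846 mm.
The walls impose strain ε = −(2.846)/2620 = -1.0861e-03; σ = Eε = 195000 · -1.0861e-03 = -211.8 MPa.

-212 MPa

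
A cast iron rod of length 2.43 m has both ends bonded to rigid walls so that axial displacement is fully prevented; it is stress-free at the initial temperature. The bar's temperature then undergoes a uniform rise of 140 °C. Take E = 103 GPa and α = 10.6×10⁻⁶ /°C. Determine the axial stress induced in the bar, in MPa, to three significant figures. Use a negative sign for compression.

Free thermal expansion αLΔT = 10.6e-6 · 2430 · 140 = 3.606 mm.
The walls impose strain ε = −(3.606)/2430 = -1.4840e-03; σ = Eε = 103000 · -1.4840e-03 = -152.9 MPa.

-153 MPa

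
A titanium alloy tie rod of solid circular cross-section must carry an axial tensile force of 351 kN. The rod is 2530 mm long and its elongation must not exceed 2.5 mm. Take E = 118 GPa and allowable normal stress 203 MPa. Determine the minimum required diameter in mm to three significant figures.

61.9 mm

Required area A ≥ P/σ_allow = 351000/203 = 1729 mm².
For a solid circular section, d ≥ √(4A/π) = 46.92 mm.
Elongation limit: A ≥ PL/(Eδ_allow) = 351000·2530/(118000·2.5) = 3010 mm² ⇒ d ≥ 61.91 mm.
The elongation limit governs.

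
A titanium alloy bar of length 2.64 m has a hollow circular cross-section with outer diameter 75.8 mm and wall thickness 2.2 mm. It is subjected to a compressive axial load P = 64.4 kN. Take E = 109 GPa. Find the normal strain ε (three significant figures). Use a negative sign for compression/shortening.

-0.00116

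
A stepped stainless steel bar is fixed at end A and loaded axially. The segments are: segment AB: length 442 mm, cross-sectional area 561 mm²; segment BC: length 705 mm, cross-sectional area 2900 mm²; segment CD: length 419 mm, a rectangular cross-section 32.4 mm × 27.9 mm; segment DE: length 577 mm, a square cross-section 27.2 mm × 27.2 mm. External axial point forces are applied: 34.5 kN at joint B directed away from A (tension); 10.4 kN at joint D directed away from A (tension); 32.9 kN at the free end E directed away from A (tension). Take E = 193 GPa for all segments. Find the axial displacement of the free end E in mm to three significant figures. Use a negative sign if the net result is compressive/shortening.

Internal axial forces (sectioning from the free end, tension +): N_DE = 32.9 kN, N_CD = 43.3 kN, N_BC = 43.3 kN, N_AB = 77.8 kN.
A_CD = 904 mm².
A_DE = 739.8 mm².
δ_AB = 77800·442/(561·193000) = 0.3176 mm
δ_BC = 43300·705/(2900·193000) = 0.05454 mm
δ_CD = 43300·419/(904·193000) = 0.104 mm
δ_DE = 32900·577/(739.8·193000) = 0.1329 mm
δ = Σδ_i = 0.6091 mm.

0.609 mm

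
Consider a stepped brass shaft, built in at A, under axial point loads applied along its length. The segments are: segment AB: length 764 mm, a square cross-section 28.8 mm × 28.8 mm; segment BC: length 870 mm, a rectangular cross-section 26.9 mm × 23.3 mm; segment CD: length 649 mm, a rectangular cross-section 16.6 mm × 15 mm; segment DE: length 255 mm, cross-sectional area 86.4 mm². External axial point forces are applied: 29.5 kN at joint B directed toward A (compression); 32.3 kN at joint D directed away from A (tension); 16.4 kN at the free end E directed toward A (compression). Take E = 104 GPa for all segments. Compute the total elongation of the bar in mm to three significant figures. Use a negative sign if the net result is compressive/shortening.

Internal axial forces (sectioning from the free end, tension +): N_DE = -16.4 kN, N_CD = 15.9 kN, N_BC = 15.9 kN, N_AB = -13.6 kN.
A_AB = 829.4 mm².
A_BC = 626.8 mm².
A_CD = 249 mm².
δ_AB = -13600·764/(829.4·104000) = -0.1205 mm
δ_BC = 15900·870/(626.8·104000) = 0.2122 mm
δ_CD = 15900·649/(249·104000) = 0.3985 mm
δ_DE = -16400·255/(86.4·104000) = -0.4654 mm
δ = Σδ_i = 0.02483 mm.

0.0248 mm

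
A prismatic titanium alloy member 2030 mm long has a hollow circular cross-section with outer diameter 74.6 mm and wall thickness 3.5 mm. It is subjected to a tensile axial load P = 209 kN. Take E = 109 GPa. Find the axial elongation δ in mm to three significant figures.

4.98 mm

A = 781.8 mm².
δ_mech = NL/(AE) = 209000·2030/(781.8·109000) = 4.979 mm.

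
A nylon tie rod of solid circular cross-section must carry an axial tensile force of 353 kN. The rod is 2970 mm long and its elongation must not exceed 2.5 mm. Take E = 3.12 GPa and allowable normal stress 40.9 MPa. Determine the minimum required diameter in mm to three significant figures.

Required area A ≥ P/σ_allow = 353000/40.9 = 8631 mm².
For a solid circular section, d ≥ √(4A/π) = 104.8 mm.
Elongation limit: A ≥ PL/(Eδ_allow) = 353000·2970/(3120·2.5) = 134400 mm² ⇒ d ≥ 413.7 mm.
The elongation limit governs.

414 mm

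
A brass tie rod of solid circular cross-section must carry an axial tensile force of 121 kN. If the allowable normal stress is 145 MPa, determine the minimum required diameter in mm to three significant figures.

Required area A ≥ P/σ_allow = 121000/145 = 834.5 mm².
For a solid circular section, d ≥ √(4A/π) = 32.6 mm.

32.6 mm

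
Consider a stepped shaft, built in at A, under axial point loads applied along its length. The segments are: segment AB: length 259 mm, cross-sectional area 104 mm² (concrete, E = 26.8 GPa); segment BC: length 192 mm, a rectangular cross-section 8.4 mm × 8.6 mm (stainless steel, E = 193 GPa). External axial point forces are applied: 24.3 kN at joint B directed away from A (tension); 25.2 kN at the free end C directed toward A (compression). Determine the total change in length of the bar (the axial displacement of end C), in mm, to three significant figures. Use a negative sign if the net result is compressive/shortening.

Internal axial forces (sectioning from the free end, tension +): N_BC = -25.2 kN, N_AB = -0.9 kN.
A_BC = 72.24 mm².
δ_AB = -900·259/(104·26800) = -0.08363 mm
δ_BC = -25200·192/(72.24·193000) = -0.347 mm
δ = Σδ_i = -0.4307 mm.

-0.431 mm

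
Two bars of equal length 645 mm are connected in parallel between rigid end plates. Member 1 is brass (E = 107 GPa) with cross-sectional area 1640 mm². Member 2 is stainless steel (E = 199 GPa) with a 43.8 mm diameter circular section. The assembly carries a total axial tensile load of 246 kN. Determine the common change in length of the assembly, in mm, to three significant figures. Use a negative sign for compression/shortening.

A_2 = 1507 mm².
Equal strain + equilibrium ⇒ each member carries load in proportion to AE: A₁E₁ = 175500000 N, A₂E₂ = 299800000 N, ΣAE = 475300000 N.
δ = PL/ΣAE = 246000·645/475300000 = 0.3338 mm.

0.334 mm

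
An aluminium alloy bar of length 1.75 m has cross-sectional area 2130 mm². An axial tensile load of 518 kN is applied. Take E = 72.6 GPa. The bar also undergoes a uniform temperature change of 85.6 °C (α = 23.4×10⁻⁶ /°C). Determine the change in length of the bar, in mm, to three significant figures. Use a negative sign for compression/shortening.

δ_mech = NL/(AE) = 518000·1750/(2130·72600) = 5.862 mm.
δ_thermal = αLΔT = 23.4e-6·1750·85.6 = 3.505 mm.
δ = δ_mech + δ_thermal = 9.367 mm.

9.37 mm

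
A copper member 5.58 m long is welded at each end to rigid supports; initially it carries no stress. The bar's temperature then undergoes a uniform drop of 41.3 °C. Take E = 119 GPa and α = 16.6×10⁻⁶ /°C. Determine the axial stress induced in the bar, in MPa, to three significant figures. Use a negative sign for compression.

Free thermal expansion αLΔT = 16.6e-6 · 5580 · -41.3 = -3.826 mm.
The walls impose strain ε = −(-3.826)/5580 = 6.8558e-04; σ = Eε = 119000 · 6.8558e-04 = 81.58 MPa.

81.6 MPa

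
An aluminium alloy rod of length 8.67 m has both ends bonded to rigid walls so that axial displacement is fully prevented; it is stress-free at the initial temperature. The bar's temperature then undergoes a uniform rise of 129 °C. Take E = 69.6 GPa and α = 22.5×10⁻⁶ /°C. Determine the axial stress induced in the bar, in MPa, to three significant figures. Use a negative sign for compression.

Free thermal expansion αLΔT = 22.5e-6 · 8670 · 129 = 25.16 mm.
The walls impose strain ε = −(25.16)/8670 = -2.9025e-03; σ = Eε = 69600 · -2.9025e-03 = -202 MPa.

-202 MPa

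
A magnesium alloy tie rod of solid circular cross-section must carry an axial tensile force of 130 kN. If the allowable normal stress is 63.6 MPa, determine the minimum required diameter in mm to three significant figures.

51.0 mm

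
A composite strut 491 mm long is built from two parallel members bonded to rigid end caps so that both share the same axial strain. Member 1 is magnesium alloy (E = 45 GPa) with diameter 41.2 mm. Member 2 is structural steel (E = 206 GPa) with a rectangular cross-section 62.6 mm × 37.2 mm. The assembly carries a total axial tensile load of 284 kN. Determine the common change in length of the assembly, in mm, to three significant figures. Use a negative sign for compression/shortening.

A_1 = 1333 mm².
A_2 = 2329 mm².
Equal strain + equilibrium ⇒ each member carries load in proportion to AE: A₁E₁ = 59990000 N, A₂E₂ = 479700000 N, ΣAE = 539700000 N.
δ = PL/ΣAE = 284000·491/539700000 = 0.2584 mm.

0.258 mm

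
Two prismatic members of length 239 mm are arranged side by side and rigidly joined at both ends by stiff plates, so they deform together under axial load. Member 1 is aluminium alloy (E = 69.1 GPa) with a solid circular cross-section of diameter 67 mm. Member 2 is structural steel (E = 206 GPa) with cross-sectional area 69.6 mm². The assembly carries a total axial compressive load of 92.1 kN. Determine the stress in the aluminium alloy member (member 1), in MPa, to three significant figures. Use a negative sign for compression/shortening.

-24.7 MPa

A_1 = 3526 mm².
Equal strain + equilibrium ⇒ each member carries load in proportion to AE: A₁E₁ = 243600000 N, A₂E₂ = 14340000 N, ΣAE = 258000000 N.
σ₁ = P·E₁/ΣAE = -92100·69100/258000000 = -24.67 MPa.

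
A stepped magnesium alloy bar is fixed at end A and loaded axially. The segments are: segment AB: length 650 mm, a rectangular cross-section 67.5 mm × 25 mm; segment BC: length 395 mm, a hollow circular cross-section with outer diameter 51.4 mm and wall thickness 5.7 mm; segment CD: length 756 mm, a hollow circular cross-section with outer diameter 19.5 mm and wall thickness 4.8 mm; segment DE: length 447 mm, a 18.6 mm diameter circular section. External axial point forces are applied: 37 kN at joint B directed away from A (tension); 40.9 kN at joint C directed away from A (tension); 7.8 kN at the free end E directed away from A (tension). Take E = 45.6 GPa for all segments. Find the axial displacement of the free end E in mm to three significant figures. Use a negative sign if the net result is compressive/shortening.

2.10 mm

Internal axial forces (sectioning from the free end, tension +): N_DE = 7.8 kN, N_CD = 7.8 kN, N_BC = 48.7 kN, N_AB = 85.7 kN.
A_AB = 1688 mm².
A_BC = 818.4 mm².
A_CD = 221.7 mm².
A_DE = 271.7 mm².
δ_AB = 85700·650/(1688·45600) = 0.7239 mm
δ_BC = 48700·395/(818.4·45600) = 0.5155 mm
δ_CD = 7800·756/(221.7·45600) = 0.5834 mm
δ_DE = 7800·447/(271.7·45600) = 0.2814 mm
δ = Σδ_i = 2.104 mm.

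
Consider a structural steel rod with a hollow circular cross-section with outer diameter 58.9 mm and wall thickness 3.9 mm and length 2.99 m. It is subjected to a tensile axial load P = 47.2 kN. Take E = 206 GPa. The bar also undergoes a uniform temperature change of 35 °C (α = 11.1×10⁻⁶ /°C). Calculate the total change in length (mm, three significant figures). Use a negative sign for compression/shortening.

2.18 mm

A = 673.9 mm².
δ_mech = NL/(AE) = 47200·2990/(673.9·206000) = 1.017 mm.
δ_thermal = αLΔT = 11.1e-6·2990·35 = 1.162 mm.
δ = δ_mech + δ_thermal = 2.178 mm.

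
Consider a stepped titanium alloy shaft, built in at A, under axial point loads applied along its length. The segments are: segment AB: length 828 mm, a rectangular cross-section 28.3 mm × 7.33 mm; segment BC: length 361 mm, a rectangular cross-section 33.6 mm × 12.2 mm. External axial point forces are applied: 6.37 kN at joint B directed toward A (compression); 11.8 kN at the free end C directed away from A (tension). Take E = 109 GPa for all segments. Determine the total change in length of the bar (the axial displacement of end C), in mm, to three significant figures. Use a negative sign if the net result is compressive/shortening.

0.294 mm

Internal axial forces (sectioning from the free end, tension +): N_BC = 11.8 kN, N_AB = 5.43 kN.
A_AB = 207.4 mm².
A_BC = 409.9 mm².
δ_AB = 5430·828/(207.4·109000) = 0.1988 mm
δ_BC = 11800·361/(409.9·109000) = 0.09534 mm
δ = Σδ_i = 0.2942 mm.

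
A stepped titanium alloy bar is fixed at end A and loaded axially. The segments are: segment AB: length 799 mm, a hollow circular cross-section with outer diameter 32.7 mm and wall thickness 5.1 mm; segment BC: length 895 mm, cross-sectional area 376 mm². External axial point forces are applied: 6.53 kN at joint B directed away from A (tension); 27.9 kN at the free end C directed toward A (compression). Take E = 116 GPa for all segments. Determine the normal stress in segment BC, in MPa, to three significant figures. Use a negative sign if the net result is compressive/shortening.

-74.2 MPa

Internal axial forces (sectioning from the free end, tension +): N_BC = -27.9 kN, N_AB = -21.37 kN.
σ_BC = N_BC/A_BC = -27900/376 = -74.2 MPa.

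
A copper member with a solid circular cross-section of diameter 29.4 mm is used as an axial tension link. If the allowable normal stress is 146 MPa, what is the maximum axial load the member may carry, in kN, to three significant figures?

99.1 kN

A = 678.9 mm².
P_max = σ_allow · A = 146 · 678.9 = 99110 N = 99.11 kN.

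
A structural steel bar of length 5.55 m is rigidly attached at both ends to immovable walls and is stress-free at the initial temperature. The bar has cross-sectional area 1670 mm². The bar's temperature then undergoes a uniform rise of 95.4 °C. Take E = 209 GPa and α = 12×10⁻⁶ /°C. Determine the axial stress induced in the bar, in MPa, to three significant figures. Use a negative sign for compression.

-239 MPa

Free thermal expansion αLΔT = 12e-6 · 5550 · 95.4 = 6.354 mm.
The walls impose strain ε = −(6.354)/5550 = -1.1448e-03; σ = Eε = 209000 · -1.1448e-03 = -239.3 MPa.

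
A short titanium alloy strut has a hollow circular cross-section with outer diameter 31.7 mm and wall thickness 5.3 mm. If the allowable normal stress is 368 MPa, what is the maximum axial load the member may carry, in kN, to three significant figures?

162 kN

A = 439.6 mm².
P_max = σ_allow · A = 368 · 439.6 = 161800 N = 161.8 kN.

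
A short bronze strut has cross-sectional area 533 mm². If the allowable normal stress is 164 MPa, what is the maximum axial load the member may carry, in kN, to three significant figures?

87.4 kN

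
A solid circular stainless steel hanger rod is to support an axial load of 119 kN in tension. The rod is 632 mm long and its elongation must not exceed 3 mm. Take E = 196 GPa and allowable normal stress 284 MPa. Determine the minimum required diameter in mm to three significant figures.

23.1 mm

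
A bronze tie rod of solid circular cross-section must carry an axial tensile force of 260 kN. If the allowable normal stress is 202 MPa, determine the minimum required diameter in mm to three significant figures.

40.5 mm

Required area A ≥ P/σ_allow = 260000/202 = 1287 mm².
For a solid circular section, d ≥ √(4A/π) = 40.48 mm.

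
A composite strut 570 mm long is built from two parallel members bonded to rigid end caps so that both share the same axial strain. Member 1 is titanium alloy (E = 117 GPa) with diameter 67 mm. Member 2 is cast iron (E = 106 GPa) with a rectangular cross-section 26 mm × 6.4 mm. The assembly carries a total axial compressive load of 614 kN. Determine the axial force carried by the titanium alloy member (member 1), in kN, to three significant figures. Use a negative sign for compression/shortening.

-589 kN

A_1 = 3526 mm².
A_2 = 166.4 mm².
Equal strain + equilibrium ⇒ each member carries load in proportion to AE: A₁E₁ = 412500000 N, A₂E₂ = 17640000 N, ΣAE = 430100000 N.
F₁ = P·A₁E₁/ΣAE = -614000·412500000/430100000 = -588800 N.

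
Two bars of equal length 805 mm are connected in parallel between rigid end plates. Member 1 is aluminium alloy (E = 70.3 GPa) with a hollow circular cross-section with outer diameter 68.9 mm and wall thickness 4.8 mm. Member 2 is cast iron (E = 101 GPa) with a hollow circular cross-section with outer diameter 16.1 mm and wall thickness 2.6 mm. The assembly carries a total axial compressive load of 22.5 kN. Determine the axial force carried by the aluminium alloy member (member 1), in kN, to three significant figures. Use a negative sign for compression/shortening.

-19.3 kN

A_1 = 966.6 mm².
A_2 = 110.3 mm².
Equal strain + equilibrium ⇒ each member carries load in proportion to AE: A₁E₁ = 67950000 N, A₂E₂ = 11140000 N, ΣAE = 79090000 N.
F₁ = P·A₁E₁/ΣAE = -22500·67950000/79090000 = -19330 N.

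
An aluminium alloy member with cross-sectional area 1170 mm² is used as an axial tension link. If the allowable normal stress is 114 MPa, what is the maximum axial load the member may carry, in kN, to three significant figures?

133 kN

P_max = σ_allow · A = 114 · 1170 = 133400 N = 133.4 kN.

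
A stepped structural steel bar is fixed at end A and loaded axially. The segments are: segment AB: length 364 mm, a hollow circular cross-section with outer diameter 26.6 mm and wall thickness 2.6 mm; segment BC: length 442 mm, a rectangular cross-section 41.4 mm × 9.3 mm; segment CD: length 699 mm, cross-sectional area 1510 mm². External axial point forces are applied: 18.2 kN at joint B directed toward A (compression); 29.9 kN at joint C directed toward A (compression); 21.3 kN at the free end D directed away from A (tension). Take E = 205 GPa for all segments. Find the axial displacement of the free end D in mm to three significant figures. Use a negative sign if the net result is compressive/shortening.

-0.243 mm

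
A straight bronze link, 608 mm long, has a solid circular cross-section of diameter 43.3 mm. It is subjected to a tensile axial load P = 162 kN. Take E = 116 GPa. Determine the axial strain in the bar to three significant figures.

A = 1473 mm².
σ = N/A = 110 MPa; ε = σ/E = 110/116000 = 9.484e-04.

9.48e-04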